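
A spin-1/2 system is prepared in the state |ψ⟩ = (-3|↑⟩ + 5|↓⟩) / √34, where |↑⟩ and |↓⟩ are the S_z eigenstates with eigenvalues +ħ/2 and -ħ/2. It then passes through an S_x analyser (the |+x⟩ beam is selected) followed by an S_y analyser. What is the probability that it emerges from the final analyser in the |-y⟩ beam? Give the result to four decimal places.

First analyser (S_x): P(|+x⟩) = |⟨+x|ψ⟩|² = 4/68.
After stage 1 the state is |+x⟩; P(|-y⟩) = |⟨-y|+x⟩|² = 1/2.
Joint probability = 4/68 × 1/2 = 0.0294.

0.0294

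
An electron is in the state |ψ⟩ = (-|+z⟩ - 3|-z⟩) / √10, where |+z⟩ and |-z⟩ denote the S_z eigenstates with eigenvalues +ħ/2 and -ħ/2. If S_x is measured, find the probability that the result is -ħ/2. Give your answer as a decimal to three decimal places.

0.200

|-x⟩ = (|+z⟩ - |-z⟩)/√2, so ⟨-x|ψ⟩ = (2) / (√2·√10).
P = |2|² / 20 = 4/20.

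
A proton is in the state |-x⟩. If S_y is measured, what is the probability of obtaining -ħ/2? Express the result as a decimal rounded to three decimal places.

In the S_z basis, |-x⟩ = (|+z⟩ - |-z⟩)/√2 and |-y⟩ = (|+z⟩ - i|-z⟩)/√2.
|⟨-y|-x⟩|² = 1/2.

0.500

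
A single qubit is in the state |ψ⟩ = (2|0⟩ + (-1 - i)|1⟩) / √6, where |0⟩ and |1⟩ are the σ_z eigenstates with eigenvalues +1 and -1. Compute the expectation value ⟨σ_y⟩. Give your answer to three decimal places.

⟨σ_y⟩ = 2 Im(a* b)/(|a|²+|b|²) with a = 2, b = (-1 - i).
a* b = (-2 - 2i), so ⟨σ_y⟩ = -4/6.

-0.667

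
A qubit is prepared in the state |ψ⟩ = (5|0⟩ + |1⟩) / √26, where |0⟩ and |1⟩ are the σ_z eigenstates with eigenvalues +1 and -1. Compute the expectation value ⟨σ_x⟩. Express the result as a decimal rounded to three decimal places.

0.385

⟨σ_x⟩ = 2 Re(a* b)/(|a|²+|b|²) with a = 5, b = 1.
a* b = 5, so ⟨σ_x⟩ = 10/26.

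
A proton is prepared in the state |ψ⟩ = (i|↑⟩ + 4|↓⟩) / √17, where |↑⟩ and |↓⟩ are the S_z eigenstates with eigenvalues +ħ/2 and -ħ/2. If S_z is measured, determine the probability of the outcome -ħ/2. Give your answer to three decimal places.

The -ħ/2 outcome corresponds to |↓⟩. Its amplitude in |ψ⟩ is 4/√17.
P = |4|² / 17 = 16/17.

0.941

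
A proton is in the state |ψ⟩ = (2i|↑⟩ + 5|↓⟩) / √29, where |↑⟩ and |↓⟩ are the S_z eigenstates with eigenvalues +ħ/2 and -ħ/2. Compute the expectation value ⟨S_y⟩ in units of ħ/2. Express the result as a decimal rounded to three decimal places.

-0.690

⟨σ_y⟩ = 2 Im(a* b)/(|a|²+|b|²) with a = 2i, b = 5.
a* b = -10i, so ⟨σ_y⟩ = -20/29.
⟨S_y⟩ = (ħ/2)·⟨σ_y⟩.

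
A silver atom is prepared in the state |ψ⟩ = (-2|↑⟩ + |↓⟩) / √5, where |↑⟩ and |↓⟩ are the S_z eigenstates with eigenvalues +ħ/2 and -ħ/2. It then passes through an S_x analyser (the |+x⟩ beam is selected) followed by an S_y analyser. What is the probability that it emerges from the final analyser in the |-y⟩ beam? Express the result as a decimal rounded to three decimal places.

First analyser (S_x): P(|+x⟩) = |⟨+x|ψ⟩|² = 1/10.
After stage 1 the state is |+x⟩; P(|-y⟩) = |⟨-y|+x⟩|² = 1/2.
Joint probability = 1/10 × 1/2 = 0.050.

0.050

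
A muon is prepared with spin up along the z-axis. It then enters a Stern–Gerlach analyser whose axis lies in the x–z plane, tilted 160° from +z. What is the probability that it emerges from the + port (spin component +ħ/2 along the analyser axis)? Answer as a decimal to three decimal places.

For spin-½, the probability of finding spin-up along an axis at angle θ to the initial spin direction is cos²(θ/2); spin-down is sin²(θ/2).
θ = 160°, so P = cos²(80°) ≈ 0.030.

0.030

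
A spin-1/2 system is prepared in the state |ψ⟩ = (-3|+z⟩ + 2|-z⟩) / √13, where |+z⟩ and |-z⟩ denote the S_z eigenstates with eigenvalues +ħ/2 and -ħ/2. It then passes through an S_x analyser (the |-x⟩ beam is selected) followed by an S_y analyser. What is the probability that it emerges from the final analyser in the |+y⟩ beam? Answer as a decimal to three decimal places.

0.481

First analyser (S_x): P(|-x⟩) = |⟨-x|ψ⟩|² = 25/26.
After stage 1 the state is |-x⟩; P(|+y⟩) = |⟨+y|-x⟩|² = 1/2.
Joint probability = 25/26 × 1/2 = 0.481.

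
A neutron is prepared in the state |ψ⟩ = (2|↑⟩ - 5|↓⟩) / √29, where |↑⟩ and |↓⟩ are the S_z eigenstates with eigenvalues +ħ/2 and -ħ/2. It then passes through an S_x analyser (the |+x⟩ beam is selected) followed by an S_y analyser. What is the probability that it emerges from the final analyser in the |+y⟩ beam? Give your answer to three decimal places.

First analyser (S_x): P(|+x⟩) = |⟨+x|ψ⟩|² = 9/58.
After stage 1 the state is |+x⟩; P(|+y⟩) = |⟨+y|+x⟩|² = 1/2.
Joint probability = 9/58 × 1/2 = 0.078.

0.078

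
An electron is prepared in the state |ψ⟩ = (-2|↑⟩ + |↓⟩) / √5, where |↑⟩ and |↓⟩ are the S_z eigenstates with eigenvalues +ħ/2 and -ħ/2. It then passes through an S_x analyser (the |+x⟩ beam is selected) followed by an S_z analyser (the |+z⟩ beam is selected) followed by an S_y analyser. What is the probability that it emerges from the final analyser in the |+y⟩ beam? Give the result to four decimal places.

0.0250

First analyser (S_x): P(|+x⟩) = |⟨+x|ψ⟩|² = 1/10.
After stage 1 the state is |+x⟩; P(|+z⟩) = |⟨+z|+x⟩|² = 1/2.
After stage 2 the state is |+z⟩; P(|+y⟩) = |⟨+y|+z⟩|² = 1/2.
Joint probability = 1/10 × 1/2 × 1/2 = 0.0250.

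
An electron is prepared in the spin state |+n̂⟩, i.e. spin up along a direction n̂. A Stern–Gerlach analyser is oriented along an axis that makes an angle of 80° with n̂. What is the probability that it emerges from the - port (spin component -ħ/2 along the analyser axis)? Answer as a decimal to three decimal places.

For spin-½, the probability of finding spin-up along an axis at angle θ to the initial spin direction is cos²(θ/2); spin-down is sin²(θ/2).
θ = 80°, so P = sin²(40°) ≈ 0.413.

0.413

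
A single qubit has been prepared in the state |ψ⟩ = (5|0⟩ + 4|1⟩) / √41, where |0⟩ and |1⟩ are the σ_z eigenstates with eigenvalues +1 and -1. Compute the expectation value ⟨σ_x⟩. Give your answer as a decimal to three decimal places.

⟨σ_x⟩ = 2 Re(a* b)/(|a|²+|b|²) with a = 5, b = 4.
a* b = 20, so ⟨σ_x⟩ = 40/41.

0.976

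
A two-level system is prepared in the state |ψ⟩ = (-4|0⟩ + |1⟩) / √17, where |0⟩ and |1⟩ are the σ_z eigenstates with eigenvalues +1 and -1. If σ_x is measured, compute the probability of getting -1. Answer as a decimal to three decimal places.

0.735

|-x⟩ = (|0⟩ - |1⟩)/√2, so ⟨-x|ψ⟩ = (-5) / (√2·√17).
P = |-5|² / 34 = 25/34.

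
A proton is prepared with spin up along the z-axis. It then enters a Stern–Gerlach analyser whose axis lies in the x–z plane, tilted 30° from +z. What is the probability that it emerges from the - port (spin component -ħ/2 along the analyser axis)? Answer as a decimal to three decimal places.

0.067

For spin-½, the probability of finding spin-up along an axis at angle θ to the initial spin direction is cos²(θ/2); spin-down is sin²(θ/2).
θ = 30°, so P = sin²(15°) ≈ 0.067.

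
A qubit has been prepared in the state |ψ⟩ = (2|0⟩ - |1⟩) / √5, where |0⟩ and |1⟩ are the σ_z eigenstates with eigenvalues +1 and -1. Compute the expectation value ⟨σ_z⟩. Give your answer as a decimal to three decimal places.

0.600

⟨σ_z⟩ = |a|² - |b|² divided by |a|²+|b|², with a, b the |0⟩, |1⟩ amplitudes.
= (4 - 1)/5 = 3/5.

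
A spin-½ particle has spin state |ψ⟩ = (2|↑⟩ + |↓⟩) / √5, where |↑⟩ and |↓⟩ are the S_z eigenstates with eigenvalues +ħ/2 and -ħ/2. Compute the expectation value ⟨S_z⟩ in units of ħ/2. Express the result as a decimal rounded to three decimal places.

⟨σ_z⟩ = |a|² - |b|² divided by |a|²+|b|², with a, b the |↑⟩, |↓⟩ amplitudes.
= (4 - 1)/5 = 3/5.
⟨S_z⟩ = (ħ/2)·⟨σ_z⟩.

0.600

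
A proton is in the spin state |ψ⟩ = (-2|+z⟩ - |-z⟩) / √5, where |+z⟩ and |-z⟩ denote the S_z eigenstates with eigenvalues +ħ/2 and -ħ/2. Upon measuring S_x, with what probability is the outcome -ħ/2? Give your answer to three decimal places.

0.100

|-x⟩ = (|+z⟩ - |-z⟩)/√2, so ⟨-x|ψ⟩ = (-1) / (√2·√5).
P = |-1|² / 10 = 1/10.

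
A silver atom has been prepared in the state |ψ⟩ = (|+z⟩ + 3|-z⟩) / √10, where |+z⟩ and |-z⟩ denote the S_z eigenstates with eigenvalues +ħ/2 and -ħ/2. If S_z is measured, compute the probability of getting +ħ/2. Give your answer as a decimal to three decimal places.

0.100

The +ħ/2 outcome corresponds to |+z⟩. Its amplitude in |ψ⟩ is 1/√10.
P = |1|² / 10 = 1/10.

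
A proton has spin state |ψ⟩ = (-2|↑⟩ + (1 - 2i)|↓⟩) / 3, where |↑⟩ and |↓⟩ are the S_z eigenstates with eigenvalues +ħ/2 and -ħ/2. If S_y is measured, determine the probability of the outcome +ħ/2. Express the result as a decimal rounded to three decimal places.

|+y⟩ = (|↑⟩ + i|↓⟩)/√2, so ⟨+y|ψ⟩ = (-4 - i) / (√2·3).
P = |-4 - i|² / 18 = 17/18.

0.944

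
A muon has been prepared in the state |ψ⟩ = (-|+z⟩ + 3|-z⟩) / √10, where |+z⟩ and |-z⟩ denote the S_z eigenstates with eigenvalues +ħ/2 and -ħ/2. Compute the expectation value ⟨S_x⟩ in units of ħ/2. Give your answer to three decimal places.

⟨σ_x⟩ = 2 Re(a* b)/(|a|²+|b|²) with a = -1, b = 3.
a* b = -3, so ⟨σ_x⟩ = -6/10.
⟨S_x⟩ = (ħ/2)·⟨σ_x⟩.

-0.600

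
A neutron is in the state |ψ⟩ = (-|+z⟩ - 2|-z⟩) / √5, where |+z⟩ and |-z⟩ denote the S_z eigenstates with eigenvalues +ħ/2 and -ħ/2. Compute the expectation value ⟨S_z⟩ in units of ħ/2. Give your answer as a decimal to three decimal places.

-0.600

⟨σ_z⟩ = |a|² - |b|² divided by |a|²+|b|², with a, b the |+z⟩, |-z⟩ amplitudes.
= (1 - 4)/5 = -3/5.
⟨S_z⟩ = (ħ/2)·⟨σ_z⟩.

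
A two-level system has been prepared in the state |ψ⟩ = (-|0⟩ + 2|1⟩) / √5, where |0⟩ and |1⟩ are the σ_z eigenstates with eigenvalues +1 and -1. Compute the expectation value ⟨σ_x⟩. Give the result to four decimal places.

-0.8000

⟨σ_x⟩ = 2 Re(a* b)/(|a|²+|b|²) with a = -1, b = 2.
a* b = -2, so ⟨σ_x⟩ = -4/5.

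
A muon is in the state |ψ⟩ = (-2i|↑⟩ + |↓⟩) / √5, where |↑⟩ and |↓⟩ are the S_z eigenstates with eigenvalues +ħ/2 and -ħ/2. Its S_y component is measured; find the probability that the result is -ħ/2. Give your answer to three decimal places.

|-y⟩ = (|↑⟩ - i|↓⟩)/√2, so ⟨-y|ψ⟩ = (-i) / (√2·√5).
P = |-i|² / 10 = 1/10.

0.100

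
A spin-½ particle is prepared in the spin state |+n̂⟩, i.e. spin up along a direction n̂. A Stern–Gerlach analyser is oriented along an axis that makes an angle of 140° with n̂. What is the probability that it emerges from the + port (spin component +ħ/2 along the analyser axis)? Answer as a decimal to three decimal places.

For spin-½, the probability of finding spin-up along an axis at angle θ to the initial spin direction is cos²(θ/2); spin-down is sin²(θ/2).
θ = 140°, so P = cos²(70°) ≈ 0.117.

0.117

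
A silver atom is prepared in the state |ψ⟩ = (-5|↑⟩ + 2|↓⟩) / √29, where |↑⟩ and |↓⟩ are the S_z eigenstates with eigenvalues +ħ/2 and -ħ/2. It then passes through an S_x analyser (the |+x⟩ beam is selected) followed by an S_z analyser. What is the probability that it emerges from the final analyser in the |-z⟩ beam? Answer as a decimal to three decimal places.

0.078

First analyser (S_x): P(|+x⟩) = |⟨+x|ψ⟩|² = 9/58.
After stage 1 the state is |+x⟩; P(|-z⟩) = |⟨-z|+x⟩|² = 1/2.
Joint probability = 9/58 × 1/2 = 0.078.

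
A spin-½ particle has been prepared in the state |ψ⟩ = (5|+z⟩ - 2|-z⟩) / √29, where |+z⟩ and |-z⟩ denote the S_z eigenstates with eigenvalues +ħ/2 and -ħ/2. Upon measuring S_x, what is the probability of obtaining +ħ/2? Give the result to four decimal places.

0.1552

|+x⟩ = (|+z⟩ + |-z⟩)/√2, so ⟨+x|ψ⟩ = (3) / (√2·√29).
P = |3|² / 58 = 9/58.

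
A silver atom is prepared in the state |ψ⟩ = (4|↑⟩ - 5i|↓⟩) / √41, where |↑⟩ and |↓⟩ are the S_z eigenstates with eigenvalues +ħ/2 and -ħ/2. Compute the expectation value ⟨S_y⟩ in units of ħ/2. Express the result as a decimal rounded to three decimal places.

⟨σ_y⟩ = 2 Im(a* b)/(|a|²+|b|²) with a = 4, b = -5i.
a* b = -20i, so ⟨σ_y⟩ = -40/41.
⟨S_y⟩ = (ħ/2)·⟨σ_y⟩.

-0.976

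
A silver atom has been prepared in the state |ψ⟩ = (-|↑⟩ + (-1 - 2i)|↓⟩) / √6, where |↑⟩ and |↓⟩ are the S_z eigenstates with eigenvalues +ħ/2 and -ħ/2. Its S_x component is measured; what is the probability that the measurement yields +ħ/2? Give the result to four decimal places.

0.6667

|+x⟩ = (|↑⟩ + |↓⟩)/√2, so ⟨+x|ψ⟩ = (-2 - 2i) / (√2·√6).
P = |-2 - 2i|² / 12 = 8/12.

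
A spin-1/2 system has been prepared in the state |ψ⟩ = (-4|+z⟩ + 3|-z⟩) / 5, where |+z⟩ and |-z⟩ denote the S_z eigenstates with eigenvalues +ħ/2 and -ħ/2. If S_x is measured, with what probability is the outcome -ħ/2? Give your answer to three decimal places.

|-x⟩ = (|+z⟩ - |-z⟩)/√2, so ⟨-x|ψ⟩ = (-7) / (√2·5).
P = |-7|² / 50 = 49/50.

0.980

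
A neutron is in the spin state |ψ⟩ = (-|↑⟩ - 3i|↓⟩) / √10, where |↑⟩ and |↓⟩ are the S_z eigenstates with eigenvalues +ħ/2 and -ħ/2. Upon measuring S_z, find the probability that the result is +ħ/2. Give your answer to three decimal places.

The +ħ/2 outcome corresponds to |↑⟩. Its amplitude in |ψ⟩ is -1/√10.
P = |-1|² / 10 = 1/10.

0.100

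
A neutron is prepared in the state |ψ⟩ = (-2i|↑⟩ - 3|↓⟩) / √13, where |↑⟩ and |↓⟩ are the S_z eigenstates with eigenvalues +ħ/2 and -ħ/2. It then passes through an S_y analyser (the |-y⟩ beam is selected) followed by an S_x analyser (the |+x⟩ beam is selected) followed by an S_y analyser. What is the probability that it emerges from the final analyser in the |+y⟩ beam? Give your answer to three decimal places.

0.240

First analyser (S_y): P(|-y⟩) = |⟨-y|ψ⟩|² = 25/26.
After stage 1 the state is |-y⟩; P(|+x⟩) = |⟨+x|-y⟩|² = 1/2.
After stage 2 the state is |+x⟩; P(|+y⟩) = |⟨+y|+x⟩|² = 1/2.
Joint probability = 25/26 × 1/2 × 1/2 = 0.240.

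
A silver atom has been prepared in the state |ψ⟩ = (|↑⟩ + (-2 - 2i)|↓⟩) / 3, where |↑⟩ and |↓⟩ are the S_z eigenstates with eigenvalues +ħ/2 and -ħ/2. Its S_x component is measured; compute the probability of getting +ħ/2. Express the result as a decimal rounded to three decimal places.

|+x⟩ = (|↑⟩ + |↓⟩)/√2, so ⟨+x|ψ⟩ = (-1 - 2i) / (√2·3).
P = |-1 - 2i|² / 18 = 5/18.

0.278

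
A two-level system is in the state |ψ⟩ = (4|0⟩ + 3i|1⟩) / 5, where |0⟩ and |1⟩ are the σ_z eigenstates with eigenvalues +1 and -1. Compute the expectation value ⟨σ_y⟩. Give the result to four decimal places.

0.9600

⟨σ_y⟩ = 2 Im(a* b)/(|a|²+|b|²) with a = 4, b = 3i.
a* b = 12i, so ⟨σ_y⟩ = 24/25.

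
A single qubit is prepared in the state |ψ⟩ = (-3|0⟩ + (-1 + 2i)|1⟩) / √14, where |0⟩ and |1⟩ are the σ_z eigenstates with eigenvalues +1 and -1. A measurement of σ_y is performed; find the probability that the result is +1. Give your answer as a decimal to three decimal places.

0.071

|+y⟩ = (|0⟩ + i|1⟩)/√2, so ⟨+y|ψ⟩ = (-1 + i) / (√2·√14).
P = |-1 + i|² / 28 = 2/28.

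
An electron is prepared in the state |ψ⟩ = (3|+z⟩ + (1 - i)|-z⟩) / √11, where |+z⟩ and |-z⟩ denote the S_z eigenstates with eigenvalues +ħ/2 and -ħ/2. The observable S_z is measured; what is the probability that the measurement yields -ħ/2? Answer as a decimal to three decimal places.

The -ħ/2 outcome corresponds to |-z⟩. Its amplitude in |ψ⟩ is (1 - i)/√11.
P = |1 - i|² / 11 = 2/11.

0.182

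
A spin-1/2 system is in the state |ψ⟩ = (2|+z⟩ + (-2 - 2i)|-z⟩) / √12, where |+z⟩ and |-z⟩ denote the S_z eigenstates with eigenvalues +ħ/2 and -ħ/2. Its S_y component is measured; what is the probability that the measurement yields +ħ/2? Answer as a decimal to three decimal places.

|+y⟩ = (|+z⟩ + i|-z⟩)/√2, so ⟨+y|ψ⟩ = (2i) / (√2·√12).
P = |2i|² / 24 = 4/24.

0.167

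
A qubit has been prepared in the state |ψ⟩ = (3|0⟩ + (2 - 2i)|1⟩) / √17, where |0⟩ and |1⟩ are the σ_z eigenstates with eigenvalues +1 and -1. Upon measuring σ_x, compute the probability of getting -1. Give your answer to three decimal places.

|-x⟩ = (|0⟩ - |1⟩)/√2, so ⟨-x|ψ⟩ = (1 + 2i) / (√2·√17).
P = |1 + 2i|² / 34 = 5/34.

0.147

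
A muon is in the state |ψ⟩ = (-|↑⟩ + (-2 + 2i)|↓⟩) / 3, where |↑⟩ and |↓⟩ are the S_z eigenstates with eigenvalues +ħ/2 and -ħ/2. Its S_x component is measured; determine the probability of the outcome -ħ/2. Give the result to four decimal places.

0.2778

|-x⟩ = (|↑⟩ - |↓⟩)/√2, so ⟨-x|ψ⟩ = (1 - 2i) / (√2·3).
P = |1 - 2i|² / 18 = 5/18.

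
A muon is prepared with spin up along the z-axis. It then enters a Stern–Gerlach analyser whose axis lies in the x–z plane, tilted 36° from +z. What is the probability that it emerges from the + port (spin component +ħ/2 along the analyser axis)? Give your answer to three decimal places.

For spin-½, the probability of finding spin-up along an axis at angle θ to the initial spin direction is cos²(θ/2); spin-down is sin²(θ/2).
θ = 36°, so P = cos²(18°) ≈ 0.905.

0.905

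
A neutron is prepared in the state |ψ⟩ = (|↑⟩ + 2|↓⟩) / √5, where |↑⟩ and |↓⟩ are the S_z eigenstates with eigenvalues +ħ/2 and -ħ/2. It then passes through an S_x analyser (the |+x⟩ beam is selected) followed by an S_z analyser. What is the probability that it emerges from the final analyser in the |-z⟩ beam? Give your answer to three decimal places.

0.450

First analyser (S_x): P(|+x⟩) = |⟨+x|ψ⟩|² = 9/10.
After stage 1 the state is |+x⟩; P(|-z⟩) = |⟨-z|+x⟩|² = 1/2.
Joint probability = 9/10 × 1/2 = 0.450.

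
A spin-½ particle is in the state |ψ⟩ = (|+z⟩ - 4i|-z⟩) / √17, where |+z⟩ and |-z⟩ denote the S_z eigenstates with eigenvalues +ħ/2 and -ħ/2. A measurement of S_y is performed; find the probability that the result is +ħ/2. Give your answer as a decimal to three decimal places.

|+y⟩ = (|+z⟩ + i|-z⟩)/√2, so ⟨+y|ψ⟩ = (-3) / (√2·√17).
P = |-3|² / 34 = 9/34.

0.265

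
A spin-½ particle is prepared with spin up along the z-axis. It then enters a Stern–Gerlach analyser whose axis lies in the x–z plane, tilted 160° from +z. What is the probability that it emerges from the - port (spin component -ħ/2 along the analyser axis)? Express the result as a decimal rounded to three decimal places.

For spin-½, the probability of finding spin-up along an axis at angle θ to the initial spin direction is cos²(θ/2); spin-down is sin²(θ/2).
θ = 160°, so P = sin²(80°) ≈ 0.970.

0.970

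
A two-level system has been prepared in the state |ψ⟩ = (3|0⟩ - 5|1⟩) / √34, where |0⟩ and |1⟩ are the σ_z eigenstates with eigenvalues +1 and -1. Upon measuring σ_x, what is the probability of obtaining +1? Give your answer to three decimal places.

|+x⟩ = (|0⟩ + |1⟩)/√2, so ⟨+x|ψ⟩ = (-2) / (√2·√34).
P = |-2|² / 68 = 4/68.

0.059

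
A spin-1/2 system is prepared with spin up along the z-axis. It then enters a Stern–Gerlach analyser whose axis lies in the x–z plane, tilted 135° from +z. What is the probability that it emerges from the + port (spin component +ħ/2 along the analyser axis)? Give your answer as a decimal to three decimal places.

0.146

For spin-½, the probability of finding spin-up along an axis at angle θ to the initial spin direction is cos²(θ/2); spin-down is sin²(θ/2).
θ = 135°, so P = cos²(67.5°) ≈ 0.146.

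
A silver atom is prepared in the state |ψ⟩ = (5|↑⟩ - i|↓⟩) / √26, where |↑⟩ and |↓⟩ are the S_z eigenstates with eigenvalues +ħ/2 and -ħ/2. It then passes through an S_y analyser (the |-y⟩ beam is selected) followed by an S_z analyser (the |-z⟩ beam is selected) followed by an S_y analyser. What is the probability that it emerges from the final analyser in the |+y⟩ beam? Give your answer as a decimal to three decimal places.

First analyser (S_y): P(|-y⟩) = |⟨-y|ψ⟩|² = 36/52.
After stage 1 the state is |-y⟩; P(|-z⟩) = |⟨-z|-y⟩|² = 1/2.
After stage 2 the state is |-z⟩; P(|+y⟩) = |⟨+y|-z⟩|² = 1/2.
Joint probability = 36/52 × 1/2 × 1/2 = 0.173.

0.173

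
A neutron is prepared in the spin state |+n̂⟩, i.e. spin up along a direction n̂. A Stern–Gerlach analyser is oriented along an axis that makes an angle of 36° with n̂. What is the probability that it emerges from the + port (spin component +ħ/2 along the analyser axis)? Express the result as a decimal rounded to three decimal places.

For spin-½, the probability of finding spin-up along an axis at angle θ to the initial spin direction is cos²(θ/2); spin-down is sin²(θ/2).
θ = 36°, so P = cos²(18°) ≈ 0.905.

0.905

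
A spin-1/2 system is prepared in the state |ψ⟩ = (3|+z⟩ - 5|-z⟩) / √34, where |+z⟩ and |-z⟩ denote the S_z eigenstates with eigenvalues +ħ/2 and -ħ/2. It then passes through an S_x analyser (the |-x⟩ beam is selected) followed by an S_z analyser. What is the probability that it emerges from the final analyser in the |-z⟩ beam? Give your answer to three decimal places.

First analyser (S_x): P(|-x⟩) = |⟨-x|ψ⟩|² = 64/68.
After stage 1 the state is |-x⟩; P(|-z⟩) = |⟨-z|-x⟩|² = 1/2.
Joint probability = 64/68 × 1/2 = 0.471.

0.471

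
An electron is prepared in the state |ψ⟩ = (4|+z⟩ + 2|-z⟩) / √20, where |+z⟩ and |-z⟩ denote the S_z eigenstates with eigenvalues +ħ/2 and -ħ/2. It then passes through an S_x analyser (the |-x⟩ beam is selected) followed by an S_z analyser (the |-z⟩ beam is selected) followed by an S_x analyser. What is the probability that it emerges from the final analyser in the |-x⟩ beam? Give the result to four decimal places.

First analyser (S_x): P(|-x⟩) = |⟨-x|ψ⟩|² = 4/40.
After stage 1 the state is |-x⟩; P(|-z⟩) = |⟨-z|-x⟩|² = 1/2.
After stage 2 the state is |-z⟩; P(|-x⟩) = |⟨-x|-z⟩|² = 1/2.
Joint probability = 4/40 × 1/2 × 1/2 = 0.0250.

0.0250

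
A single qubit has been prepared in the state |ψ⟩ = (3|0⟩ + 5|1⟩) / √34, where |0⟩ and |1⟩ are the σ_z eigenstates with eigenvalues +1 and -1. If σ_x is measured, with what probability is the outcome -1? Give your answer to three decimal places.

|-x⟩ = (|0⟩ - |1⟩)/√2, so ⟨-x|ψ⟩ = (-2) / (√2·√34).
P = |-2|² / 68 = 4/68.

0.059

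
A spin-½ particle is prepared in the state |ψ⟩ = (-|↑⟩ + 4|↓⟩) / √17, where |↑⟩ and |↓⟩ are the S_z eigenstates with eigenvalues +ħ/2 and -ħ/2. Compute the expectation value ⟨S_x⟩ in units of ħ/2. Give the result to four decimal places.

⟨σ_x⟩ = 2 Re(a* b)/(|a|²+|b|²) with a = -1, b = 4.
a* b = -4, so ⟨σ_x⟩ = -8/17.
⟨S_x⟩ = (ħ/2)·⟨σ_x⟩.

-0.4706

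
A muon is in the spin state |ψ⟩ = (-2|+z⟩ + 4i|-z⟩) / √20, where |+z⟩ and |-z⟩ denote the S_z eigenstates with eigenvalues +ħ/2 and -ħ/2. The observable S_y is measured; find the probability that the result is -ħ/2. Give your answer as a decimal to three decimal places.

0.900

|-y⟩ = (|+z⟩ - i|-z⟩)/√2, so ⟨-y|ψ⟩ = (-6) / (√2·√20).
P = |-6|² / 40 = 36/40.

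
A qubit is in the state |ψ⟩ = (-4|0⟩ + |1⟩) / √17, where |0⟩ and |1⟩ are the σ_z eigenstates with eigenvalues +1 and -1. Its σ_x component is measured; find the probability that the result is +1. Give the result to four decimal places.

|+x⟩ = (|0⟩ + |1⟩)/√2, so ⟨+x|ψ⟩ = (-3) / (√2·√17).
P = |-3|² / 34 = 9/34.

0.2647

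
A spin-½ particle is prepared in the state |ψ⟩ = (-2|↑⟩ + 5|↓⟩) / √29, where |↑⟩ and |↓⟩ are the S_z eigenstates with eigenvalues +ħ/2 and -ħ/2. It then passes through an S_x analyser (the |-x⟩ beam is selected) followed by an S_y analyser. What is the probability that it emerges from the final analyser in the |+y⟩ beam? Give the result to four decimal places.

0.4224

First analyser (S_x): P(|-x⟩) = |⟨-x|ψ⟩|² = 49/58.
After stage 1 the state is |-x⟩; P(|+y⟩) = |⟨+y|-x⟩|² = 1/2.
Joint probability = 49/58 × 1/2 = 0.4224.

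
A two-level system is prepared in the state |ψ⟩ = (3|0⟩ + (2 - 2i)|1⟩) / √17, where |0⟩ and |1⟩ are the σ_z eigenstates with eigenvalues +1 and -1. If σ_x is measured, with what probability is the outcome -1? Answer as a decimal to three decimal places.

0.147

|-x⟩ = (|0⟩ - |1⟩)/√2, so ⟨-x|ψ⟩ = (1 + 2i) / (√2·√17).
P = |1 + 2i|² / 34 = 5/34.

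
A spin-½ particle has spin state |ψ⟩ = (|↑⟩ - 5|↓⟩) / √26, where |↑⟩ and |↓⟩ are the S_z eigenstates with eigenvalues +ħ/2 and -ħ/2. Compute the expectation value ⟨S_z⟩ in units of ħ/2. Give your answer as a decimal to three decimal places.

⟨σ_z⟩ = |a|² - |b|² divided by |a|²+|b|², with a, b the |↑⟩, |↓⟩ amplitudes.
= (1 - 25)/26 = -24/26.
⟨S_z⟩ = (ħ/2)·⟨σ_z⟩.

-0.923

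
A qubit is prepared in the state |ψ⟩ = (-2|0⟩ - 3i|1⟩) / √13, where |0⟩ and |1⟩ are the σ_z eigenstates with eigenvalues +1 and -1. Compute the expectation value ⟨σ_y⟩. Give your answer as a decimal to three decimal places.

0.923

⟨σ_y⟩ = 2 Im(a* b)/(|a|²+|b|²) with a = -2, b = -3i.
a* b = 6i, so ⟨σ_y⟩ = 12/13.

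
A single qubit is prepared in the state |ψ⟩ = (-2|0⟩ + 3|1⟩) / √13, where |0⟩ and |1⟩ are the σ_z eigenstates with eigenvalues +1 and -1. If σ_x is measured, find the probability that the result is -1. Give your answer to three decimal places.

|-x⟩ = (|0⟩ - |1⟩)/√2, so ⟨-x|ψ⟩ = (-5) / (√2·√13).
P = |-5|² / 26 = 25/26.

0.962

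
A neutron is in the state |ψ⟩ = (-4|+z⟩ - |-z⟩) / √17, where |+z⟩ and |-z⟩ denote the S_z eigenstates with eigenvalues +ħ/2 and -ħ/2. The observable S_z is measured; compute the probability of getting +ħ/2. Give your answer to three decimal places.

The +ħ/2 outcome corresponds to |+z⟩. Its amplitude in |ψ⟩ is -4/√17.
P = |-4|² / 17 = 16/17.

0.941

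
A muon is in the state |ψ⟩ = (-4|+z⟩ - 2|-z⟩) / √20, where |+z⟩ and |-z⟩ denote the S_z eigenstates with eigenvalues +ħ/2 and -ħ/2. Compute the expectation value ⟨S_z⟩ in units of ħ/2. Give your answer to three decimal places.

0.600

⟨σ_z⟩ = |a|² - |b|² divided by |a|²+|b|², with a, b the |+z⟩, |-z⟩ amplitudes.
= (16 - 4)/20 = 12/20.
⟨S_z⟩ = (ħ/2)·⟨σ_z⟩.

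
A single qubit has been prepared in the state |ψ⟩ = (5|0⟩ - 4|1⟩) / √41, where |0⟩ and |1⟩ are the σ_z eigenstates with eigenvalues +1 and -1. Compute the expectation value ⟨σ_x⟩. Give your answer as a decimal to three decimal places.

-0.976

⟨σ_x⟩ = 2 Re(a* b)/(|a|²+|b|²) with a = 5, b = -4.
a* b = -20, so ⟨σ_x⟩ = -40/41.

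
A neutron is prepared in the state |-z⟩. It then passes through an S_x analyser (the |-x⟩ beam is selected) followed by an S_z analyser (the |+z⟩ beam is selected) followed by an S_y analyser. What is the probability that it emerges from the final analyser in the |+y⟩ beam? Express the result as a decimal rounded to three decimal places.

First analyser (S_x): from |-z⟩, P(|-x⟩) = 1/2.
After stage 1 the state is |-x⟩; P(|+z⟩) = |⟨+z|-x⟩|² = 1/2.
After stage 2 the state is |+z⟩; P(|+y⟩) = |⟨+y|+z⟩|² = 1/2.
Joint probability = 1/2 × 1/2 × 1/2 = 0.125.

0.125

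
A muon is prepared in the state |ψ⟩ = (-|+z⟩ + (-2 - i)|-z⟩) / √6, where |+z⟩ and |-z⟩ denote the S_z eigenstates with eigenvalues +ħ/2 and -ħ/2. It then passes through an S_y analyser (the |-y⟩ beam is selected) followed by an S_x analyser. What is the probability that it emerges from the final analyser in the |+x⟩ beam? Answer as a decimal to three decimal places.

First analyser (S_y): P(|-y⟩) = |⟨-y|ψ⟩|² = 4/12.
After stage 1 the state is |-y⟩; P(|+x⟩) = |⟨+x|-y⟩|² = 1/2.
Joint probability = 4/12 × 1/2 = 0.167.

0.167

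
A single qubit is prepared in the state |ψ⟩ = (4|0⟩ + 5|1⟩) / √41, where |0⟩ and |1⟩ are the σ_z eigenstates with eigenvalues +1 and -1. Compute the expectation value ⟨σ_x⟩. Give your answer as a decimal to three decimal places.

⟨σ_x⟩ = 2 Re(a* b)/(|a|²+|b|²) with a = 4, b = 5.
a* b = 20, so ⟨σ_x⟩ = 40/41.

0.976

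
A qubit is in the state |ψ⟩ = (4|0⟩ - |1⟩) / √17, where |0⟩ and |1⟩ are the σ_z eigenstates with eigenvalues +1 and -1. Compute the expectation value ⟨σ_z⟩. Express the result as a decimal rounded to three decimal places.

⟨σ_z⟩ = |a|² - |b|² divided by |a|²+|b|², with a, b the |0⟩, |1⟩ amplitudes.
= (16 - 1)/17 = 15/17.

0.882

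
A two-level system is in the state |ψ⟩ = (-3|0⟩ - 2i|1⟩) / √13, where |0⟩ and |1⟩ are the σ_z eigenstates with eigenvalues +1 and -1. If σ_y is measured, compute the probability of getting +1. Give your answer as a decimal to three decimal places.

0.962

|+y⟩ = (|0⟩ + i|1⟩)/√2, so ⟨+y|ψ⟩ = (-5) / (√2·√13).
P = |-5|² / 26 = 25/26.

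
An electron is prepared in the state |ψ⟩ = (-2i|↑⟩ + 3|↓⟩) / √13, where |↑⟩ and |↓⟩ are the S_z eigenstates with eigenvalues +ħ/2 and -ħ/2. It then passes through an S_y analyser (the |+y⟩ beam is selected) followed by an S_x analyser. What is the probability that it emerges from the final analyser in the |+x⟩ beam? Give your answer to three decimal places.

0.481

First analyser (S_y): P(|+y⟩) = |⟨+y|ψ⟩|² = 25/26.
After stage 1 the state is |+y⟩; P(|+x⟩) = |⟨+x|+y⟩|² = 1/2.
Joint probability = 25/26 × 1/2 = 0.481.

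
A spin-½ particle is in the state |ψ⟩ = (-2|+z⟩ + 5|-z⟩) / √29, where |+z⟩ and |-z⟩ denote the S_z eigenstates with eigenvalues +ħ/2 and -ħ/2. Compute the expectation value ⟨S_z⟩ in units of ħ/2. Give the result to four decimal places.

-0.7241

⟨σ_z⟩ = |a|² - |b|² divided by |a|²+|b|², with a, b the |+z⟩, |-z⟩ amplitudes.
= (4 - 25)/29 = -21/29.
⟨S_z⟩ = (ħ/2)·⟨σ_z⟩.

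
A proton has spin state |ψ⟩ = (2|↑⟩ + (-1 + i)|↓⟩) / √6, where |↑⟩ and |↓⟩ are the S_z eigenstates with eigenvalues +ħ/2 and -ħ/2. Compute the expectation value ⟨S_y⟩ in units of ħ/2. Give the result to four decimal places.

⟨σ_y⟩ = 2 Im(a* b)/(|a|²+|b|²) with a = 2, b = (-1 + i).
a* b = (-2 + 2i), so ⟨σ_y⟩ = 4/6.
⟨S_y⟩ = (ħ/2)·⟨σ_y⟩.

0.6667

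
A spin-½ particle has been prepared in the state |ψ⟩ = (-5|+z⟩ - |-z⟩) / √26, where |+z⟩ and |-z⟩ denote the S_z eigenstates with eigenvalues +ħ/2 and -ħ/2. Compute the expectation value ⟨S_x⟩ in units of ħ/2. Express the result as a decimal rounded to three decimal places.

0.385

⟨σ_x⟩ = 2 Re(a* b)/(|a|²+|b|²) with a = -5, b = -1.
a* b = 5, so ⟨σ_x⟩ = 10/26.
⟨S_x⟩ = (ħ/2)·⟨σ_x⟩.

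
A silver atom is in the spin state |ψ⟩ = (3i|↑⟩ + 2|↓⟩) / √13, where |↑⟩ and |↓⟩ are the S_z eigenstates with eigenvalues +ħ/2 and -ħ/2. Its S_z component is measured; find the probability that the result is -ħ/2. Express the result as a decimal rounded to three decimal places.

0.308

The -ħ/2 outcome corresponds to |↓⟩. Its amplitude in |ψ⟩ is 2/√13.
P = |2|² / 13 = 4/13.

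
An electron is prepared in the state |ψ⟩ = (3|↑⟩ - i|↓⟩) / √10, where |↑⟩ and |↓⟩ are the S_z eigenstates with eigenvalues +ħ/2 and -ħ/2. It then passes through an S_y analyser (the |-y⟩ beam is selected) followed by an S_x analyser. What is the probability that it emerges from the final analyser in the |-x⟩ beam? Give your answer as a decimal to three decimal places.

0.400

First analyser (S_y): P(|-y⟩) = |⟨-y|ψ⟩|² = 16/20.
After stage 1 the state is |-y⟩; P(|-x⟩) = |⟨-x|-y⟩|² = 1/2.
Joint probability = 16/20 × 1/2 = 0.400.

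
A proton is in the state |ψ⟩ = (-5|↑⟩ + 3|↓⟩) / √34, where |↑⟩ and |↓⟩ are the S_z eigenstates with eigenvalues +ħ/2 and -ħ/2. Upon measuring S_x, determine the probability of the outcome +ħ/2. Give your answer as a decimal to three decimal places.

|+x⟩ = (|↑⟩ + |↓⟩)/√2, so ⟨+x|ψ⟩ = (-2) / (√2·√34).
P = |-2|² / 68 = 4/68.

0.059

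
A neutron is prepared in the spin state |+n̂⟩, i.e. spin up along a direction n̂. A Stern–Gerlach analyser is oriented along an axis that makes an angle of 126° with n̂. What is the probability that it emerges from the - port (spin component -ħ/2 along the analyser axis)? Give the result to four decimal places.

0.7939

For spin-½, the probability of finding spin-up along an axis at angle θ to the initial spin direction is cos²(θ/2); spin-down is sin²(θ/2).
θ = 126°, so P = sin²(63°) ≈ 0.7939.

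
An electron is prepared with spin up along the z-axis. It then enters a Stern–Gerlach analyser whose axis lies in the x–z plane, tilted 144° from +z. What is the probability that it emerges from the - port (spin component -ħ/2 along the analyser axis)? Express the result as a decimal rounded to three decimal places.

For spin-½, the probability of finding spin-up along an axis at angle θ to the initial spin direction is cos²(θ/2); spin-down is sin²(θ/2).
θ = 144°, so P = sin²(72°) ≈ 0.905.

0.905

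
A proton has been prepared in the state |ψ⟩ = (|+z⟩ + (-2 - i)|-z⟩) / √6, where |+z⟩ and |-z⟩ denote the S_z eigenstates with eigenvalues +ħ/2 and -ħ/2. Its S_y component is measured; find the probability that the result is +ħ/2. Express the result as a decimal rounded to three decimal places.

|+y⟩ = (|+z⟩ + i|-z⟩)/√2, so ⟨+y|ψ⟩ = (2i) / (√2·√6).
P = |2i|² / 12 = 4/12.

0.333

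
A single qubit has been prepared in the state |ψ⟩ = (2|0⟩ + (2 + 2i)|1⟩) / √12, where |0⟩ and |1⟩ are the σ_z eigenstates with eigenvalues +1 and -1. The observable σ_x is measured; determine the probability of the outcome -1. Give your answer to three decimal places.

|-x⟩ = (|0⟩ - |1⟩)/√2, so ⟨-x|ψ⟩ = (-2i) / (√2·√12).
P = |-2i|² / 24 = 4/24.

0.167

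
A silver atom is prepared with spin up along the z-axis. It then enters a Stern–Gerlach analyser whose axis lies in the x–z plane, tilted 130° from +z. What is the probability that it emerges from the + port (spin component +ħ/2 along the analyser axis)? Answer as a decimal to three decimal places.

For spin-½, the probability of finding spin-up along an axis at angle θ to the initial spin direction is cos²(θ/2); spin-down is sin²(θ/2).
θ = 130°, so P = cos²(65°) ≈ 0.179.

0.179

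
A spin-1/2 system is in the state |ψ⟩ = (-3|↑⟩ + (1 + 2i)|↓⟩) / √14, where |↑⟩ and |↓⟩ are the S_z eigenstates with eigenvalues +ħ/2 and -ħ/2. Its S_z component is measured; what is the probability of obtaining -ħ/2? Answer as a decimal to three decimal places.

The -ħ/2 outcome corresponds to |↓⟩. Its amplitude in |ψ⟩ is (1 + 2i)/√14.
P = |1 + 2i|² / 14 = 5/14.

0.357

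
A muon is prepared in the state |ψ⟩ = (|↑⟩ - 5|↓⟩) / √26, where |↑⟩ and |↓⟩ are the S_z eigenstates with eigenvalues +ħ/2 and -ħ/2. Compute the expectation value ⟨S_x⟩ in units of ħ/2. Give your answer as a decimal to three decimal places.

-0.385

⟨σ_x⟩ = 2 Re(a* b)/(|a|²+|b|²) with a = 1, b = -5.
a* b = -5, so ⟨σ_x⟩ = -10/26.
⟨S_x⟩ = (ħ/2)·⟨σ_x⟩.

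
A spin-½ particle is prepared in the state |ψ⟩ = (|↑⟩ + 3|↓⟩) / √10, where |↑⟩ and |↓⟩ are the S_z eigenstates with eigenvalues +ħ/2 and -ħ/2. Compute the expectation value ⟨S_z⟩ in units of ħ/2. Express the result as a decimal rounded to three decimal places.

⟨σ_z⟩ = |a|² - |b|² divided by |a|²+|b|², with a, b the |↑⟩, |↓⟩ amplitudes.
= (1 - 9)/10 = -8/10.
⟨S_z⟩ = (ħ/2)·⟨σ_z⟩.

-0.800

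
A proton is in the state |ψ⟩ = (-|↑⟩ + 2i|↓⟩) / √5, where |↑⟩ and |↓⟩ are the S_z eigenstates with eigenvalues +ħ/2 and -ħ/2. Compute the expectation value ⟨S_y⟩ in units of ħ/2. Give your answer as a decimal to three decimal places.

⟨σ_y⟩ = 2 Im(a* b)/(|a|²+|b|²) with a = -1, b = 2i.
a* b = -2i, so ⟨σ_y⟩ = -4/5.
⟨S_y⟩ = (ħ/2)·⟨σ_y⟩.

-0.800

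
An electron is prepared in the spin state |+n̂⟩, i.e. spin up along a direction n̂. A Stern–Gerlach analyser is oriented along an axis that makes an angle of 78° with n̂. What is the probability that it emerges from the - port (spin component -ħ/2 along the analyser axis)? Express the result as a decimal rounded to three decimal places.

0.396

For spin-½, the probability of finding spin-up along an axis at angle θ to the initial spin direction is cos²(θ/2); spin-down is sin²(θ/2).
θ = 78°, so P = sin²(39°) ≈ 0.396.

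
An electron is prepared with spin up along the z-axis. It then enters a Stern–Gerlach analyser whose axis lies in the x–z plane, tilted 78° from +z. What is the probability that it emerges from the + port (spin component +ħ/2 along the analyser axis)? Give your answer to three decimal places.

For spin-½, the probability of finding spin-up along an axis at angle θ to the initial spin direction is cos²(θ/2); spin-down is sin²(θ/2).
θ = 78°, so P = cos²(39°) ≈ 0.604.

0.604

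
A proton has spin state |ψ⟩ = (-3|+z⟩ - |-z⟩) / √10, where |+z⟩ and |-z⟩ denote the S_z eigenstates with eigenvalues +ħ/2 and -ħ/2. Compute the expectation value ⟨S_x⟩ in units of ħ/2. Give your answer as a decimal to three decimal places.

0.600

⟨σ_x⟩ = 2 Re(a* b)/(|a|²+|b|²) with a = -3, b = -1.
a* b = 3, so ⟨σ_x⟩ = 6/10.
⟨S_x⟩ = (ħ/2)·⟨σ_x⟩.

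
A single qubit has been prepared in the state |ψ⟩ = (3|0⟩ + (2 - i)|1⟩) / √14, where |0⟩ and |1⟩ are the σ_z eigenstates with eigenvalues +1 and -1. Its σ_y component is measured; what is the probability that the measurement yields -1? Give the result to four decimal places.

|-y⟩ = (|0⟩ - i|1⟩)/√2, so ⟨-y|ψ⟩ = (4 + 2i) / (√2·√14).
P = |4 + 2i|² / 28 = 20/28.

0.7143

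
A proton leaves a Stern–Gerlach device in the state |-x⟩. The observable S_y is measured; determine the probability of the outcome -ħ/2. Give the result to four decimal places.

0.5000

In the S_z basis, |-x⟩ = (|+z⟩ - |-z⟩)/√2 and |-y⟩ = (|+z⟩ - i|-z⟩)/√2.
|⟨-y|-x⟩|² = 1/2.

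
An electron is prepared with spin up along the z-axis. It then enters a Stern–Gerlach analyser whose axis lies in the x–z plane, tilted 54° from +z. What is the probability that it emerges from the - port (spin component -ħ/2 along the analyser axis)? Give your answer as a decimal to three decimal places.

0.206

For spin-½, the probability of finding spin-up along an axis at angle θ to the initial spin direction is cos²(θ/2); spin-down is sin²(θ/2).
θ = 54°, so P = sin²(27°) ≈ 0.206.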